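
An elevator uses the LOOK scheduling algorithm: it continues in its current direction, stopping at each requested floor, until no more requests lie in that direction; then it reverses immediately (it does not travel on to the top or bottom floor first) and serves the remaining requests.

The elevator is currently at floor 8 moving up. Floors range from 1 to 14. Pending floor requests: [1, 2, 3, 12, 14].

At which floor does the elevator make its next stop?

Current floor: 8, direction: up
Requests above: [12, 14]
Requests below: [1, 2, 3]
Moving up and requests lie above → nearest above is min([12, 14]) = 12

Answer: 12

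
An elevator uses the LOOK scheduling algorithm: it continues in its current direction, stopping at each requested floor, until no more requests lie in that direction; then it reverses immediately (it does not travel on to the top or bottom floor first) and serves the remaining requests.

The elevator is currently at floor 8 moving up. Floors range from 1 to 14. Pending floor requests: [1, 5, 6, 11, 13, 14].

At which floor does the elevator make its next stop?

Answer: 11

Derivation:
Current floor: 8, direction: up
Requests above: [11, 13, 14]
Requests below: [1, 5, 6]
Moving up and requests lie above → nearest above is min([11, 13, 14]) = 11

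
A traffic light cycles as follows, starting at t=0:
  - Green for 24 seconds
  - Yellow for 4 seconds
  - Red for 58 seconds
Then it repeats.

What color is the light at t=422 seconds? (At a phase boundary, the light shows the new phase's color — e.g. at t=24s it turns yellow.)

Cycle length = 24 + 4 + 58 = 86s
t = 422, phase_t = 422 mod 86 = 78
78 >= 28 → RED

Answer: red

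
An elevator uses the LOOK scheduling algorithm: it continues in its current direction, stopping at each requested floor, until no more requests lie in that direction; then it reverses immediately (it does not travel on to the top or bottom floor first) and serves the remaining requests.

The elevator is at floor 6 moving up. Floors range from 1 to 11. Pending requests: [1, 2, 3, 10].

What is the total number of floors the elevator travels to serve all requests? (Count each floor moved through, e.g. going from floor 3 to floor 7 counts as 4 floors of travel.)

Start at floor 6 moving up, LOOK stop order: [10, 3, 2, 1]
  6 → 10: |10-6| = 4, total = 4
  10 → 3: |3-10| = 7, total = 11
  3 → 2: |2-3| = 1, total = 12
  2 → 1: |1-2| = 1, total = 13

Answer: 13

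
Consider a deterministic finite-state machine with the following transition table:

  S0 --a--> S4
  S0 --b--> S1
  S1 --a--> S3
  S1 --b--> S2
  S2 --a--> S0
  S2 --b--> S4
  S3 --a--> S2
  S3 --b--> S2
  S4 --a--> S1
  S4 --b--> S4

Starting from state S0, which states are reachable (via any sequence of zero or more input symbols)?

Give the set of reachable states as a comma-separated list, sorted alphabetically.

BFS from S0:
  visit S0: S0--a-->S4 (new), S0--b-->S1 (new)
  visit S4: S4--a-->S1 (seen), S4--b-->S4 (seen)
  visit S1: S1--a-->S3 (new), S1--b-->S2 (new)
  visit S3: S3--a-->S2 (seen), S3--b-->S2 (seen)
  visit S2: S2--a-->S0 (seen), S2--b-->S4 (seen)

Answer: S0, S1, S2, S3, S4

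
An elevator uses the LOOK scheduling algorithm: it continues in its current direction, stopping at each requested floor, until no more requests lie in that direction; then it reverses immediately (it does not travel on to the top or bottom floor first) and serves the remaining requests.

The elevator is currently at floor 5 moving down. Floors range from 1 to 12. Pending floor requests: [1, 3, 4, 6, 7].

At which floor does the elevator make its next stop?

Answer: 4

Derivation:
Current floor: 5, direction: down
Requests above: [6, 7]
Requests below: [1, 3, 4]
Moving down and requests lie below → nearest below is max([1, 3, 4]) = 4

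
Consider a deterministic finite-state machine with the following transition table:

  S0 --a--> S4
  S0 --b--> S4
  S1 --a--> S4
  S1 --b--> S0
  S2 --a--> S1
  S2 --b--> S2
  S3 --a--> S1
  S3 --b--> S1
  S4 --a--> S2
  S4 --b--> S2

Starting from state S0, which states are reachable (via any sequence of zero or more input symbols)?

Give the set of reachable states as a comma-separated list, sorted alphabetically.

BFS from S0:
  visit S0: S0--a-->S4 (new), S0--b-->S4 (seen)
  visit S4: S4--a-->S2 (new), S4--b-->S2 (seen)
  visit S2: S2--a-->S1 (new), S2--b-->S2 (seen)
  visit S1: S1--a-->S4 (seen), S1--b-->S0 (seen)

Answer: S0, S1, S2, S4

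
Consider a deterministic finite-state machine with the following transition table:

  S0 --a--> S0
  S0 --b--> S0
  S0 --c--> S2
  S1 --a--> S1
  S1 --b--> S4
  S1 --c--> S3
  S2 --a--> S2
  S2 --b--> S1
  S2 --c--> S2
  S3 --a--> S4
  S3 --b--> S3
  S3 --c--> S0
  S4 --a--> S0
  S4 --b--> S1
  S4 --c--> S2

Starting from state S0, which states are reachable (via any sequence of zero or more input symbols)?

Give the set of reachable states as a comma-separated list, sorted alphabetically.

Answer: S0, S1, S2, S3, S4

Derivation:
BFS from S0:
  visit S0: S0--a-->S0 (seen), S0--b-->S0 (seen), S0--c-->S2 (new)
  visit S2: S2--a-->S2 (seen), S2--b-->S1 (new), S2--c-->S2 (seen)
  visit S1: S1--a-->S1 (seen), S1--b-->S4 (new), S1--c-->S3 (new)
  visit S4: S4--a-->S0 (seen), S4--b-->S1 (seen), S4--c-->S2 (seen)
  visit S3: S3--a-->S4 (seen), S3--b-->S3 (seen), S3--c-->S0 (seen)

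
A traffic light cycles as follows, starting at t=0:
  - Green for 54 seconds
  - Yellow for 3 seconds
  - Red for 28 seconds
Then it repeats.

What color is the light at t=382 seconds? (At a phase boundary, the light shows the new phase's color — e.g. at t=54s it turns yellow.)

Answer: green

Derivation:
Cycle length = 54 + 3 + 28 = 85s
t = 382, phase_t = 382 mod 85 = 42
42 < 54 (green end) → GREEN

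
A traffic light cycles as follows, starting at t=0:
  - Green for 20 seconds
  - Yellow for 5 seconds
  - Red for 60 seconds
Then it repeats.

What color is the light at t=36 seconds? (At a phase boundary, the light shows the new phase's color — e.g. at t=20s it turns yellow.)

Answer: red

Derivation:
Cycle length = 20 + 5 + 60 = 85s
t = 36, phase_t = 36 mod 85 = 36
36 >= 25 → RED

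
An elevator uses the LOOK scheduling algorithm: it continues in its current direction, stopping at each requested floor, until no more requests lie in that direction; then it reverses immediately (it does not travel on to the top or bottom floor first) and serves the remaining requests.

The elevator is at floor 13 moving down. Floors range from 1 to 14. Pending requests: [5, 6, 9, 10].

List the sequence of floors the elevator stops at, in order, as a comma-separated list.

Answer: 10, 9, 6, 5

Derivation:
Current: 13, moving DOWN
Serve below first (descending): [10, 9, 6, 5]
Then reverse, serve above (ascending): []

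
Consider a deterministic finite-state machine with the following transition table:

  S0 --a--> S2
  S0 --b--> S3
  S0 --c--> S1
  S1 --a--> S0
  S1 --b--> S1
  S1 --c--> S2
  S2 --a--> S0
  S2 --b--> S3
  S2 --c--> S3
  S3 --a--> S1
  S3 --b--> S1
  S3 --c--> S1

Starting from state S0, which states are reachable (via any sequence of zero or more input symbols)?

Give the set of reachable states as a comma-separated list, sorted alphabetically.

Answer: S0, S1, S2, S3

Derivation:
BFS from S0:
  visit S0: S0--a-->S2 (new), S0--b-->S3 (new), S0--c-->S1 (new)
  visit S2: S2--a-->S0 (seen), S2--b-->S3 (seen), S2--c-->S3 (seen)
  visit S3: S3--a-->S1 (seen), S3--b-->S1 (seen), S3--c-->S1 (seen)
  visit S1: S1--a-->S0 (seen), S1--b-->S1 (seen), S1--c-->S2 (seen)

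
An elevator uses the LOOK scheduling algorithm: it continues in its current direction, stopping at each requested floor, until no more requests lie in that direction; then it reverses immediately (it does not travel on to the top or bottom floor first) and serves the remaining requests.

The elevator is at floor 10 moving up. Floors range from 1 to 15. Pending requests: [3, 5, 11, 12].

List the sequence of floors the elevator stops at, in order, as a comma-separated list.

Current: 10, moving UP
Serve above first (ascending): [11, 12]
Then reverse, serve below (descending): [5, 3]

Answer: 11, 12, 5, 3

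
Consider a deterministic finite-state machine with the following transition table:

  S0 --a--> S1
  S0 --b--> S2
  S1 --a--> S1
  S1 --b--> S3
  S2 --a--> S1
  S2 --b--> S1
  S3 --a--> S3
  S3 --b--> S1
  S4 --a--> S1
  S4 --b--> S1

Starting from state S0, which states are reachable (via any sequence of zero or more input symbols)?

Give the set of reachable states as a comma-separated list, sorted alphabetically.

Answer: S0, S1, S2, S3

Derivation:
BFS from S0:
  visit S0: S0--a-->S1 (new), S0--b-->S2 (new)
  visit S1: S1--a-->S1 (seen), S1--b-->S3 (new)
  visit S2: S2--a-->S1 (seen), S2--b-->S1 (seen)
  visit S3: S3--a-->S3 (seen), S3--b-->S1 (seen)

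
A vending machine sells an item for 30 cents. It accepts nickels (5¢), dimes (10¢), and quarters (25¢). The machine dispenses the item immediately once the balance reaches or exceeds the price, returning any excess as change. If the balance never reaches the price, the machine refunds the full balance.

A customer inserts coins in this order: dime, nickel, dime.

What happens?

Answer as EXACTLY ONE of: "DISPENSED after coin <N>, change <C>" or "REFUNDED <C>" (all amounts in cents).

Price: 30¢
Coin 1 (dime, 10¢): balance = 10¢
Coin 2 (nickel, 5¢): balance = 15¢
Coin 3 (dime, 10¢): balance = 25¢
All coins inserted, balance 25¢ < price 30¢ → REFUND 25¢

Answer: REFUNDED 25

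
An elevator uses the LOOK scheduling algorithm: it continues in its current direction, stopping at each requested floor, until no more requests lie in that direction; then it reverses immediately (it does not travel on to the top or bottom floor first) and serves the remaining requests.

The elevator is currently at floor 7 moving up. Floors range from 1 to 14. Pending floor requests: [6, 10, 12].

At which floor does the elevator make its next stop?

Answer: 10

Derivation:
Current floor: 7, direction: up
Requests above: [10, 12]
Requests below: [6]
Moving up and requests lie above → nearest above is min([10, 12]) = 10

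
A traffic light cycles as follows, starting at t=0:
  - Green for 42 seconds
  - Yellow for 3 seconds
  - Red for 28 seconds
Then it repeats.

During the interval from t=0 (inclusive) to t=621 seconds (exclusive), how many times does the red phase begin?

Answer: 8

Derivation:
Cycle = 42+3+28 = 73s
red phase starts at t = k*73 + 45 for k=0,1,2,...
Need k*73+45 < 621 → k < 7.890
k ∈ {0, ..., 7} → 8 starts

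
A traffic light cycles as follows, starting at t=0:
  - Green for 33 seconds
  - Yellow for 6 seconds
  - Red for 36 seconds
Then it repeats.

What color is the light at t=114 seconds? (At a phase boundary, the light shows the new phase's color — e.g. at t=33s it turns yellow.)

Answer: red

Derivation:
Cycle length = 33 + 6 + 36 = 75s
t = 114, phase_t = 114 mod 75 = 39
39 >= 39 → RED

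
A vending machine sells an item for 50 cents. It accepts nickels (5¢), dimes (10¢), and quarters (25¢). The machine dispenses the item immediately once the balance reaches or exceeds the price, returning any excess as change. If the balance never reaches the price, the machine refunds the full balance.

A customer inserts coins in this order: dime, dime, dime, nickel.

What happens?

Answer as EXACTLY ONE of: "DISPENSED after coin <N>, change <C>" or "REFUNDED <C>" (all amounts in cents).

Answer: REFUNDED 35

Derivation:
Price: 50¢
Coin 1 (dime, 10¢): balance = 10¢
Coin 2 (dime, 10¢): balance = 20¢
Coin 3 (dime, 10¢): balance = 30¢
Coin 4 (nickel, 5¢): balance = 35¢
All coins inserted, balance 35¢ < price 50¢ → REFUND 35¢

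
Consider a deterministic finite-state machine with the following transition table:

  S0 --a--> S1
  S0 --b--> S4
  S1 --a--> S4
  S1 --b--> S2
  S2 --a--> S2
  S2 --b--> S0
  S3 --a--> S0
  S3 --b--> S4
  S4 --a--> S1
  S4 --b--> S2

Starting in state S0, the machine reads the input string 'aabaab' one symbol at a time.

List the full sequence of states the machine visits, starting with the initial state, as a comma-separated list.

Answer: S0, S1, S4, S2, S2, S2, S0

Derivation:
Start: S0
  read 'a': S0 --a--> S1
  read 'a': S1 --a--> S4
  read 'b': S4 --b--> S2
  read 'a': S2 --a--> S2
  read 'a': S2 --a--> S2
  read 'b': S2 --b--> S0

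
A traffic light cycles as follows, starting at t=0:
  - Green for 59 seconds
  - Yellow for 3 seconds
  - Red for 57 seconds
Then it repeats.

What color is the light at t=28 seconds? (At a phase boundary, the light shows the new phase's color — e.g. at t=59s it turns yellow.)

Answer: green

Derivation:
Cycle length = 59 + 3 + 57 = 119s
t = 28, phase_t = 28 mod 119 = 28
28 < 59 (green end) → GREEN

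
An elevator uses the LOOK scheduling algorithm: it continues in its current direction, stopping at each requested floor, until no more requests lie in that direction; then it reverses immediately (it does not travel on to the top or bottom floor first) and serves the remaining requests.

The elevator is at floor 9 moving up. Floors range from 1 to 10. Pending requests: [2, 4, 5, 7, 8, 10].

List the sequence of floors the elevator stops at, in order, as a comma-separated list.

Answer: 10, 8, 7, 5, 4, 2

Derivation:
Current: 9, moving UP
Serve above first (ascending): [10]
Then reverse, serve below (descending): [8, 7, 5, 4, 2]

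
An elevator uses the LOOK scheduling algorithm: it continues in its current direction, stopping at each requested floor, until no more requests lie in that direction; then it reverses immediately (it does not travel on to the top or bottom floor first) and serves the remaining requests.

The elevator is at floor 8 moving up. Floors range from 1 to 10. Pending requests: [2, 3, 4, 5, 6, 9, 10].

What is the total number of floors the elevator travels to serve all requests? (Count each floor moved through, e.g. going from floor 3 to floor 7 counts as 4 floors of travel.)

Answer: 10

Derivation:
Start at floor 8 moving up, LOOK stop order: [9, 10, 6, 5, 4, 3, 2]
  8 → 9: |9-8| = 1, total = 1
  9 → 10: |10-9| = 1, total = 2
  10 → 6: |6-10| = 4, total = 6
  6 → 5: |5-6| = 1, total = 7
  5 → 4: |4-5| = 1, total = 8
  4 → 3: |3-4| = 1, total = 9
  3 → 2: |2-3| = 1, total = 10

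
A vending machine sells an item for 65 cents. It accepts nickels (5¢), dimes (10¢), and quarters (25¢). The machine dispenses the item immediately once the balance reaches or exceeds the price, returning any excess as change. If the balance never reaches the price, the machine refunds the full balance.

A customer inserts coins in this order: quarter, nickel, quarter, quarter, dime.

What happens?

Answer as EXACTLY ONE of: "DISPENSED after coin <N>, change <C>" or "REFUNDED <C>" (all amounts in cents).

Answer: DISPENSED after coin 4, change 15

Derivation:
Price: 65¢
Coin 1 (quarter, 25¢): balance = 25¢
Coin 2 (nickel, 5¢): balance = 30¢
Coin 3 (quarter, 25¢): balance = 55¢
Coin 4 (quarter, 25¢): balance = 80¢
  → balance >= price → DISPENSE, change = 80 - 65 = 15¢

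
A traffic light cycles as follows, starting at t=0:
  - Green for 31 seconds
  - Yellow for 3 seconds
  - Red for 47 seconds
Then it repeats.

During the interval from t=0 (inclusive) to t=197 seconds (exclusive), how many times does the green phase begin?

Cycle = 31+3+47 = 81s
green phase starts at t = k*81 + 0 for k=0,1,2,...
Need k*81+0 < 197 → k < 2.432
k ∈ {0, ..., 2} → 3 starts

Answer: 3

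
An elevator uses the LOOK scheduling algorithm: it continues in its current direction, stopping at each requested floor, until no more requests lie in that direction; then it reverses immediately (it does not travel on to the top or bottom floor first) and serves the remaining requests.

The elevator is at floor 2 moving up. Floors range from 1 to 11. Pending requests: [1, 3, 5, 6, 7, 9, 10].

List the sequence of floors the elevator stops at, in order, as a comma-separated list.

Current: 2, moving UP
Serve above first (ascending): [3, 5, 6, 7, 9, 10]
Then reverse, serve below (descending): [1]

Answer: 3, 5, 6, 7, 9, 10, 1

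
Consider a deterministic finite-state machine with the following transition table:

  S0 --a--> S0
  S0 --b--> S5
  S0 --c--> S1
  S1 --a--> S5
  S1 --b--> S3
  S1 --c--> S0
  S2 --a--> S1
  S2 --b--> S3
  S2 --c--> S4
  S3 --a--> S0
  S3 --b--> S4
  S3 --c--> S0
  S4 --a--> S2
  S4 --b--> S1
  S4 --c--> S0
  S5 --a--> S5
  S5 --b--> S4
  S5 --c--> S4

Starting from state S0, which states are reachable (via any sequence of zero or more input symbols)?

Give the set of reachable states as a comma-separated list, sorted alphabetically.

Answer: S0, S1, S2, S3, S4, S5

Derivation:
BFS from S0:
  visit S0: S0--a-->S0 (seen), S0--b-->S5 (new), S0--c-->S1 (new)
  visit S5: S5--a-->S5 (seen), S5--b-->S4 (new), S5--c-->S4 (seen)
  visit S1: S1--a-->S5 (seen), S1--b-->S3 (new), S1--c-->S0 (seen)
  visit S4: S4--a-->S2 (new), S4--b-->S1 (seen), S4--c-->S0 (seen)
  visit S3: S3--a-->S0 (seen), S3--b-->S4 (seen), S3--c-->S0 (seen)
  visit S2: S2--a-->S1 (seen), S2--b-->S3 (seen), S2--c-->S4 (seen)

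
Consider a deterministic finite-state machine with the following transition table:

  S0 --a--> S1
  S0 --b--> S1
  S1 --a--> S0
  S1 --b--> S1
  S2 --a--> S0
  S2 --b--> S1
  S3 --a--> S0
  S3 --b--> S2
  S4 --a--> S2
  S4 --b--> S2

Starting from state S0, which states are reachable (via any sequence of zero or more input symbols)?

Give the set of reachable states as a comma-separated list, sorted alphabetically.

Answer: S0, S1

Derivation:
BFS from S0:
  visit S0: S0--a-->S1 (new), S0--b-->S1 (seen)
  visit S1: S1--a-->S0 (seen), S1--b-->S1 (seen)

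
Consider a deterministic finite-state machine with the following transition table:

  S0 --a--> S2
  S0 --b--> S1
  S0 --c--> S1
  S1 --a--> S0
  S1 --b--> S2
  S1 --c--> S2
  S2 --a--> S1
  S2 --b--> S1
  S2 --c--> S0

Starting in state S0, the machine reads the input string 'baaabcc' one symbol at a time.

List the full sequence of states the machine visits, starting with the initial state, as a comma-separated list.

Answer: S0, S1, S0, S2, S1, S2, S0, S1

Derivation:
Start: S0
  read 'b': S0 --b--> S1
  read 'a': S1 --a--> S0
  read 'a': S0 --a--> S2
  read 'a': S2 --a--> S1
  read 'b': S1 --b--> S2
  read 'c': S2 --c--> S0
  read 'c': S0 --c--> S1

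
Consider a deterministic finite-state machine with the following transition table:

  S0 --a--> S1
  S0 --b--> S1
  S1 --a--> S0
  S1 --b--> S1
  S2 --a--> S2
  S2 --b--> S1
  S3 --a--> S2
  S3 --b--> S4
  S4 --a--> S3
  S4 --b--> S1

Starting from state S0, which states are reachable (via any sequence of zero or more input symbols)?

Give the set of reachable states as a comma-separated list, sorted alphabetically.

Answer: S0, S1

Derivation:
BFS from S0:
  visit S0: S0--a-->S1 (new), S0--b-->S1 (seen)
  visit S1: S1--a-->S0 (seen), S1--b-->S1 (seen)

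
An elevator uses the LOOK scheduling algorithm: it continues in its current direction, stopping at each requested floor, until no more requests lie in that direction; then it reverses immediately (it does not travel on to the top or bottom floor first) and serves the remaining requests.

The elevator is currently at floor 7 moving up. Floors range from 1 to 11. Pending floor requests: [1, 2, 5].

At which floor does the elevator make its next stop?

Current floor: 7, direction: up
Requests above: []
Requests below: [1, 2, 5]
Moving up but no requests above → reverse; nearest below is max([1, 2, 5]) = 5

Answer: 5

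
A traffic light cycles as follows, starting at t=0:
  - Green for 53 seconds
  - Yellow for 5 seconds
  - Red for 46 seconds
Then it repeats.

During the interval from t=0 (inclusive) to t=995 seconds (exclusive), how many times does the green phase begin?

Cycle = 53+5+46 = 104s
green phase starts at t = k*104 + 0 for k=0,1,2,...
Need k*104+0 < 995 → k < 9.567
k ∈ {0, ..., 9} → 10 starts

Answer: 10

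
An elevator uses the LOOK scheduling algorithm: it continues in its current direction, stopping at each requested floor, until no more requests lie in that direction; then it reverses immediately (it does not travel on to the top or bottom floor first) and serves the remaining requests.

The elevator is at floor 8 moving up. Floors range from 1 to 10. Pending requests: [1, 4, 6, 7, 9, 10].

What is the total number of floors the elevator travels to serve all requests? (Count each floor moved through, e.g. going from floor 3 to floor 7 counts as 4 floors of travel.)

Answer: 11

Derivation:
Start at floor 8 moving up, LOOK stop order: [9, 10, 7, 6, 4, 1]
  8 → 9: |9-8| = 1, total = 1
  9 → 10: |10-9| = 1, total = 2
  10 → 7: |7-10| = 3, total = 5
  7 → 6: |6-7| = 1, total = 6
  6 → 4: |4-6| = 2, total = 8
  4 → 1: |1-4| = 3, total = 11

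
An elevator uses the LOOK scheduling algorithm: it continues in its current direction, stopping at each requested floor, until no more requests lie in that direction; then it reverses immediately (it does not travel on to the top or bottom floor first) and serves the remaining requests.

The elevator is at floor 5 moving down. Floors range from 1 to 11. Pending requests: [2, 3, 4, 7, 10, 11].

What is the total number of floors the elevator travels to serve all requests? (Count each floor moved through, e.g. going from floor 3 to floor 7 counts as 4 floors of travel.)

Start at floor 5 moving down, LOOK stop order: [4, 3, 2, 7, 10, 11]
  5 → 4: |4-5| = 1, total = 1
  4 → 3: |3-4| = 1, total = 2
  3 → 2: |2-3| = 1, total = 3
  2 → 7: |7-2| = 5, total = 8
  7 → 10: |10-7| = 3, total = 11
  10 → 11: |11-10| = 1, total = 12

Answer: 12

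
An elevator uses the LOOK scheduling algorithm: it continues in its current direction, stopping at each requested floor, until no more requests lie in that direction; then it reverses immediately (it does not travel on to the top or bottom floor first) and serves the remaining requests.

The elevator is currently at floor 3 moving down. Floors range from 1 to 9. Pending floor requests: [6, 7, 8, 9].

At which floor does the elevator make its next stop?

Answer: 6

Derivation:
Current floor: 3, direction: down
Requests above: [6, 7, 8, 9]
Requests below: []
Moving down but no requests below → reverse; nearest above is min([6, 7, 8, 9]) = 6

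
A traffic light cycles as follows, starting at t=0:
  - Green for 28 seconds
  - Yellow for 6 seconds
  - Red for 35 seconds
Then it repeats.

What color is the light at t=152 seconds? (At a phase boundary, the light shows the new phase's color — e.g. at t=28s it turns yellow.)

Answer: green

Derivation:
Cycle length = 28 + 6 + 35 = 69s
t = 152, phase_t = 152 mod 69 = 14
14 < 28 (green end) → GREEN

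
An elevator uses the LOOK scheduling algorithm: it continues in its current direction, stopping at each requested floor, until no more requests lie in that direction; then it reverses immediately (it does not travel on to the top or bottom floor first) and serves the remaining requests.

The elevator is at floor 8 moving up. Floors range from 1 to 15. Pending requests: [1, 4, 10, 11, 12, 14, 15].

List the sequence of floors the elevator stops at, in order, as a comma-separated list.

Current: 8, moving UP
Serve above first (ascending): [10, 11, 12, 14, 15]
Then reverse, serve below (descending): [4, 1]

Answer: 10, 11, 12, 14, 15, 4, 1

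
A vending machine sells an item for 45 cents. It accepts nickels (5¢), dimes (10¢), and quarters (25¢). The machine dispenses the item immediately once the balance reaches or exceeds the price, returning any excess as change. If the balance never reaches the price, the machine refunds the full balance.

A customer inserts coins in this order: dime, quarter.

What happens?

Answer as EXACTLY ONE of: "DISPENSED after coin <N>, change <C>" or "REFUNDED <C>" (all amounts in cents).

Price: 45¢
Coin 1 (dime, 10¢): balance = 10¢
Coin 2 (quarter, 25¢): balance = 35¢
All coins inserted, balance 35¢ < price 45¢ → REFUND 35¢

Answer: REFUNDED 35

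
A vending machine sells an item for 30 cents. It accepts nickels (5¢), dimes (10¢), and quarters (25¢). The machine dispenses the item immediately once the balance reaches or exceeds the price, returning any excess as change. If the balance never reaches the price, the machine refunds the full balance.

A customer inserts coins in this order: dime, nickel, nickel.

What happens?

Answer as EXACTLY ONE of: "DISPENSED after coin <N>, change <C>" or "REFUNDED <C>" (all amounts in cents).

Answer: REFUNDED 20

Derivation:
Price: 30¢
Coin 1 (dime, 10¢): balance = 10¢
Coin 2 (nickel, 5¢): balance = 15¢
Coin 3 (nickel, 5¢): balance = 20¢
All coins inserted, balance 20¢ < price 30¢ → REFUND 20¢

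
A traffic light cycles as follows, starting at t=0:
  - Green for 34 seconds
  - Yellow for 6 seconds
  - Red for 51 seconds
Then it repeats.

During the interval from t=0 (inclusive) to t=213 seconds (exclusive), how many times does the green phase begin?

Answer: 3

Derivation:
Cycle = 34+6+51 = 91s
green phase starts at t = k*91 + 0 for k=0,1,2,...
Need k*91+0 < 213 → k < 2.341
k ∈ {0, ..., 2} → 3 starts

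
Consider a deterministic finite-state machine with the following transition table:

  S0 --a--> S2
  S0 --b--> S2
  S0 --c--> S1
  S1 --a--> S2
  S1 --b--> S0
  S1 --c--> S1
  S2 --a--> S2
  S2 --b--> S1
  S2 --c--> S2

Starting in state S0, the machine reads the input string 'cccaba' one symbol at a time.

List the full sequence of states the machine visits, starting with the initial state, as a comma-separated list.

Start: S0
  read 'c': S0 --c--> S1
  read 'c': S1 --c--> S1
  read 'c': S1 --c--> S1
  read 'a': S1 --a--> S2
  read 'b': S2 --b--> S1
  read 'a': S1 --a--> S2

Answer: S0, S1, S1, S1, S2, S1, S2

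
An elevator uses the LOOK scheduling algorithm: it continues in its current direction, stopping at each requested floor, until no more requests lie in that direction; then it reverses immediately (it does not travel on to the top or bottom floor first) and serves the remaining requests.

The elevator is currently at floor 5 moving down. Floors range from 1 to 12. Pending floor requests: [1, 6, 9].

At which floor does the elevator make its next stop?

Answer: 1

Derivation:
Current floor: 5, direction: down
Requests above: [6, 9]
Requests below: [1]
Moving down and requests lie below → nearest below is max([1]) = 1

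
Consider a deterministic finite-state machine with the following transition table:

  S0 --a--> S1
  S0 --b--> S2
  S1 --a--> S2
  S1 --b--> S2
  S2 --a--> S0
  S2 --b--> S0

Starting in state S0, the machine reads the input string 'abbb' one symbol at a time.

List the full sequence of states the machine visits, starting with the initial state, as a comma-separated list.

Answer: S0, S1, S2, S0, S2

Derivation:
Start: S0
  read 'a': S0 --a--> S1
  read 'b': S1 --b--> S2
  read 'b': S2 --b--> S0
  read 'b': S0 --b--> S2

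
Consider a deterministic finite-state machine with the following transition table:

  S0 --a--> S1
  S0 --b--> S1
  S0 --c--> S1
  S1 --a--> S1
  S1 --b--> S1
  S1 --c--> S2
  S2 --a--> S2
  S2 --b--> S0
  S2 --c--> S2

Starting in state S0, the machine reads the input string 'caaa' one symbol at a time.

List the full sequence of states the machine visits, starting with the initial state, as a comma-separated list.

Start: S0
  read 'c': S0 --c--> S1
  read 'a': S1 --a--> S1
  read 'a': S1 --a--> S1
  read 'a': S1 --a--> S1

Answer: S0, S1, S1, S1, S1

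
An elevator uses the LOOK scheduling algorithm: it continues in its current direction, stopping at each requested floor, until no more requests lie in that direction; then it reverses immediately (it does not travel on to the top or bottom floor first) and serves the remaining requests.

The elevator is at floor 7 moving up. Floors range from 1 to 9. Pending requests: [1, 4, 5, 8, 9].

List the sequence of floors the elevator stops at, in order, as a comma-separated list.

Answer: 8, 9, 5, 4, 1

Derivation:
Current: 7, moving UP
Serve above first (ascending): [8, 9]
Then reverse, serve below (descending): [5, 4, 1]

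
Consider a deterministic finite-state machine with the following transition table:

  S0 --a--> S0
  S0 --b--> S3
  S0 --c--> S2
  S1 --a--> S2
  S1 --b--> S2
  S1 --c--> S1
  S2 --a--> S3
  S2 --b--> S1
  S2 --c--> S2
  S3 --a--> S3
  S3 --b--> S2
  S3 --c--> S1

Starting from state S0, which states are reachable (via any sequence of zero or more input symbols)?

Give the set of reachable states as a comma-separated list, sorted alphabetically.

BFS from S0:
  visit S0: S0--a-->S0 (seen), S0--b-->S3 (new), S0--c-->S2 (new)
  visit S3: S3--a-->S3 (seen), S3--b-->S2 (seen), S3--c-->S1 (new)
  visit S2: S2--a-->S3 (seen), S2--b-->S1 (seen), S2--c-->S2 (seen)
  visit S1: S1--a-->S2 (seen), S1--b-->S2 (seen), S1--c-->S1 (seen)

Answer: S0, S1, S2, S3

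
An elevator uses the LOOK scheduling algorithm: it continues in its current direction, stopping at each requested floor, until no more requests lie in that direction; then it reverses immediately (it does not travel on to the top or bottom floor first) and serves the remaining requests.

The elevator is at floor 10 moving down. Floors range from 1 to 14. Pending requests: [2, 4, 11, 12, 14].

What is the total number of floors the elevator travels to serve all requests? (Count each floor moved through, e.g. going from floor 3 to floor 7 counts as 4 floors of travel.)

Answer: 20

Derivation:
Start at floor 10 moving down, LOOK stop order: [4, 2, 11, 12, 14]
  10 → 4: |4-10| = 6, total = 6
  4 → 2: |2-4| = 2, total = 8
  2 → 11: |11-2| = 9, total = 17
  11 → 12: |12-11| = 1, total = 18
  12 → 14: |14-12| = 2, total = 20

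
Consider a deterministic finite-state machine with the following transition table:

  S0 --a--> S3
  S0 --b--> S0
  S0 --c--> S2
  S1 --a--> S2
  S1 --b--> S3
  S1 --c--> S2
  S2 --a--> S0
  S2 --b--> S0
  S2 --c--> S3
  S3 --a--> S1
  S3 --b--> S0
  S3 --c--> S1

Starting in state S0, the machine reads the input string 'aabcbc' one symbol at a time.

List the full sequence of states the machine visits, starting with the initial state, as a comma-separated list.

Start: S0
  read 'a': S0 --a--> S3
  read 'a': S3 --a--> S1
  read 'b': S1 --b--> S3
  read 'c': S3 --c--> S1
  read 'b': S1 --b--> S3
  read 'c': S3 --c--> S1

Answer: S0, S3, S1, S3, S1, S3, S1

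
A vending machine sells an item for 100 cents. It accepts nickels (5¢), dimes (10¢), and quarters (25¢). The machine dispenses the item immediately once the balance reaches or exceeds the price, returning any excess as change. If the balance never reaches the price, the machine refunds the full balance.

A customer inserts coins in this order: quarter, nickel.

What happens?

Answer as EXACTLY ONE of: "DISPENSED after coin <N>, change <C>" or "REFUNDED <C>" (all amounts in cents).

Price: 100¢
Coin 1 (quarter, 25¢): balance = 25¢
Coin 2 (nickel, 5¢): balance = 30¢
All coins inserted, balance 30¢ < price 100¢ → REFUND 30¢

Answer: REFUNDED 30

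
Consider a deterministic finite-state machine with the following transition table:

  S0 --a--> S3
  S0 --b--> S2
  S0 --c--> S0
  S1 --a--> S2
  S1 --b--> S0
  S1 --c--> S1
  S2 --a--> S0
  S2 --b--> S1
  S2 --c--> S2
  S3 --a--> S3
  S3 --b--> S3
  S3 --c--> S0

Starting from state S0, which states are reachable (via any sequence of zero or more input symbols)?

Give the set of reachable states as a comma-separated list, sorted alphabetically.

Answer: S0, S1, S2, S3

Derivation:
BFS from S0:
  visit S0: S0--a-->S3 (new), S0--b-->S2 (new), S0--c-->S0 (seen)
  visit S3: S3--a-->S3 (seen), S3--b-->S3 (seen), S3--c-->S0 (seen)
  visit S2: S2--a-->S0 (seen), S2--b-->S1 (new), S2--c-->S2 (seen)
  visit S1: S1--a-->S2 (seen), S1--b-->S0 (seen), S1--c-->S1 (seen)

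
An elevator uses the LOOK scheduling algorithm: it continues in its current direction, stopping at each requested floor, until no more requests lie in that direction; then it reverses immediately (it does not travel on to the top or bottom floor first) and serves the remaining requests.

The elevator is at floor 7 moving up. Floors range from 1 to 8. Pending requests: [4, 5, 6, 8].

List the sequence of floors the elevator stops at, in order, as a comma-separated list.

Answer: 8, 6, 5, 4

Derivation:
Current: 7, moving UP
Serve above first (ascending): [8]
Then reverse, serve below (descending): [6, 5, 4]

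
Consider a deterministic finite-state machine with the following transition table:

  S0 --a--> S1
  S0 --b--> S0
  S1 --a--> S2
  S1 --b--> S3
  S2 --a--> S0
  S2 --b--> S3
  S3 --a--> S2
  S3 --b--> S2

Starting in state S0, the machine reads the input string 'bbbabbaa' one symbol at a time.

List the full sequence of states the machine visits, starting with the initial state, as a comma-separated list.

Answer: S0, S0, S0, S0, S1, S3, S2, S0, S1

Derivation:
Start: S0
  read 'b': S0 --b--> S0
  read 'b': S0 --b--> S0
  read 'b': S0 --b--> S0
  read 'a': S0 --a--> S1
  read 'b': S1 --b--> S3
  read 'b': S3 --b--> S2
  read 'a': S2 --a--> S0
  read 'a': S0 --a--> S1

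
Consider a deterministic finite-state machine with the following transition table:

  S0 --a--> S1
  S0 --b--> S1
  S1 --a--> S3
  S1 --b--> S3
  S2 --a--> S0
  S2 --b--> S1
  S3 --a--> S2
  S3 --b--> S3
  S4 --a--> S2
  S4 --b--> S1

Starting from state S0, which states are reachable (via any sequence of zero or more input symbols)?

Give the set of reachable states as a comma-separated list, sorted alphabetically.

BFS from S0:
  visit S0: S0--a-->S1 (new), S0--b-->S1 (seen)
  visit S1: S1--a-->S3 (new), S1--b-->S3 (seen)
  visit S3: S3--a-->S2 (new), S3--b-->S3 (seen)
  visit S2: S2--a-->S0 (seen), S2--b-->S1 (seen)

Answer: S0, S1, S2, S3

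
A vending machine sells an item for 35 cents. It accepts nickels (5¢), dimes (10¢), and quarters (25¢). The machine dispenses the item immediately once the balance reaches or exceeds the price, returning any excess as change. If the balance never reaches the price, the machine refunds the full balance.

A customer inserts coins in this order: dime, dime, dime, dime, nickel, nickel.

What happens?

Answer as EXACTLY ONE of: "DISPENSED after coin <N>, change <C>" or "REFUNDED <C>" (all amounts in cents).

Price: 35¢
Coin 1 (dime, 10¢): balance = 10¢
Coin 2 (dime, 10¢): balance = 20¢
Coin 3 (dime, 10¢): balance = 30¢
Coin 4 (dime, 10¢): balance = 40¢
  → balance >= price → DISPENSE, change = 40 - 35 = 5¢

Answer: DISPENSED after coin 4, change 5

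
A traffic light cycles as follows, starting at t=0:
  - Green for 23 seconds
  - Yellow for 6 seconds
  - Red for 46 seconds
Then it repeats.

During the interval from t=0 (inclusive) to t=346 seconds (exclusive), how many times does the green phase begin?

Cycle = 23+6+46 = 75s
green phase starts at t = k*75 + 0 for k=0,1,2,...
Need k*75+0 < 346 → k < 4.613
k ∈ {0, ..., 4} → 5 starts

Answer: 5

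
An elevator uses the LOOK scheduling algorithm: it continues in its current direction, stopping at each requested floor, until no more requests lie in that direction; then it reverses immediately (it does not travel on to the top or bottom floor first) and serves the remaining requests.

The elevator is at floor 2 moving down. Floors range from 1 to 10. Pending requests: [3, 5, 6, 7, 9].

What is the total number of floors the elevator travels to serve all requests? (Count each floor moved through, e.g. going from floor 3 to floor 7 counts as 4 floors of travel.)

Answer: 7

Derivation:
Start at floor 2 moving down, LOOK stop order: [3, 5, 6, 7, 9]
  2 → 3: |3-2| = 1, total = 1
  3 → 5: |5-3| = 2, total = 3
  5 → 6: |6-5| = 1, total = 4
  6 → 7: |7-6| = 1, total = 5
  7 → 9: |9-7| = 2, total = 7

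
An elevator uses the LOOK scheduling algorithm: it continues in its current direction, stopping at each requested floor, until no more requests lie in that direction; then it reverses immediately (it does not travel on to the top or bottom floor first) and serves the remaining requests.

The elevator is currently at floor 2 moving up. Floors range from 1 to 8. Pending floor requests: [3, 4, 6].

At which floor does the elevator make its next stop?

Current floor: 2, direction: up
Requests above: [3, 4, 6]
Requests below: []
Moving up and requests lie above → nearest above is min([3, 4, 6]) = 3

Answer: 3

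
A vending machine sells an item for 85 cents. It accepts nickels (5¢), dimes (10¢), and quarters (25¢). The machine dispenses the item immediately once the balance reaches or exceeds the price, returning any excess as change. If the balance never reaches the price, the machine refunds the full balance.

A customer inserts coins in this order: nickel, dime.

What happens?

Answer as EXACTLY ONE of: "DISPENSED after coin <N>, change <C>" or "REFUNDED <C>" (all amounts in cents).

Answer: REFUNDED 15

Derivation:
Price: 85¢
Coin 1 (nickel, 5¢): balance = 5¢
Coin 2 (dime, 10¢): balance = 15¢
All coins inserted, balance 15¢ < price 85¢ → REFUND 15¢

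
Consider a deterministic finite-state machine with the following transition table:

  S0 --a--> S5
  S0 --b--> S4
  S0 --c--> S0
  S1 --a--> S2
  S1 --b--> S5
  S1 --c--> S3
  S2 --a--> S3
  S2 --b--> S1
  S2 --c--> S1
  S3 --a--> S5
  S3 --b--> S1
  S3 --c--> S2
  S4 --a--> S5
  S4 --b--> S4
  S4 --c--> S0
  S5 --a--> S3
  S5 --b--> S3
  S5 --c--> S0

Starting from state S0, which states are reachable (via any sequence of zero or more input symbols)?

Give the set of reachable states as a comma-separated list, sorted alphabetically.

BFS from S0:
  visit S0: S0--a-->S5 (new), S0--b-->S4 (new), S0--c-->S0 (seen)
  visit S5: S5--a-->S3 (new), S5--b-->S3 (seen), S5--c-->S0 (seen)
  visit S4: S4--a-->S5 (seen), S4--b-->S4 (seen), S4--c-->S0 (seen)
  visit S3: S3--a-->S5 (seen), S3--b-->S1 (new), S3--c-->S2 (new)
  visit S1: S1--a-->S2 (seen), S1--b-->S5 (seen), S1--c-->S3 (seen)
  visit S2: S2--a-->S3 (seen), S2--b-->S1 (seen), S2--c-->S1 (seen)

Answer: S0, S1, S2, S3, S4, S5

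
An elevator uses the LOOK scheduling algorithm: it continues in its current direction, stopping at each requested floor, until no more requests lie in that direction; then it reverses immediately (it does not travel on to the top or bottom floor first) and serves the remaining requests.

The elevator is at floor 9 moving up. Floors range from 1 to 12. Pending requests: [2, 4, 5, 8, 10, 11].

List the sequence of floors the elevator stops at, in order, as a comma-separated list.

Answer: 10, 11, 8, 5, 4, 2

Derivation:
Current: 9, moving UP
Serve above first (ascending): [10, 11]
Then reverse, serve below (descending): [8, 5, 4, 2]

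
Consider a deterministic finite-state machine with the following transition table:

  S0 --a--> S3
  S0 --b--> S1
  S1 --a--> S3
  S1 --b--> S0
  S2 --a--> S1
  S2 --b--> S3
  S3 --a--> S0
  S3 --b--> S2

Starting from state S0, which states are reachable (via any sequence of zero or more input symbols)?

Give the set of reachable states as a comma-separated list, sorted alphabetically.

Answer: S0, S1, S2, S3

Derivation:
BFS from S0:
  visit S0: S0--a-->S3 (new), S0--b-->S1 (new)
  visit S3: S3--a-->S0 (seen), S3--b-->S2 (new)
  visit S1: S1--a-->S3 (seen), S1--b-->S0 (seen)
  visit S2: S2--a-->S1 (seen), S2--b-->S3 (seen)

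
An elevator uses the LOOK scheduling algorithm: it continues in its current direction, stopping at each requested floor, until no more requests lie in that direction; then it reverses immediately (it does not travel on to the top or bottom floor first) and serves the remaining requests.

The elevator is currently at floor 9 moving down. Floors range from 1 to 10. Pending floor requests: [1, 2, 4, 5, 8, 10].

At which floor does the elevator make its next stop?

Current floor: 9, direction: down
Requests above: [10]
Requests below: [1, 2, 4, 5, 8]
Moving down and requests lie below → nearest below is max([1, 2, 4, 5, 8]) = 8

Answer: 8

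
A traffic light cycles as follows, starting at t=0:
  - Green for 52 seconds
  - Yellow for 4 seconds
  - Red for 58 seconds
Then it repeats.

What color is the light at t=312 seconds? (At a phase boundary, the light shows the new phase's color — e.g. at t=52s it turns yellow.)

Answer: red

Derivation:
Cycle length = 52 + 4 + 58 = 114s
t = 312, phase_t = 312 mod 114 = 84
84 >= 56 → RED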